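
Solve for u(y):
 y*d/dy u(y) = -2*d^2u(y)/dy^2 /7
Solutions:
 u(y) = C1 + C2*erf(sqrt(7)*y/2)


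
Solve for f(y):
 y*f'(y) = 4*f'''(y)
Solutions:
 f(y) = C1 + Integral(C2*airyai(2^(1/3)*y/2) + C3*airybi(2^(1/3)*y/2), y)


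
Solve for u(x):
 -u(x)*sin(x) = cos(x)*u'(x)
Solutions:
 u(x) = C1*cos(x)


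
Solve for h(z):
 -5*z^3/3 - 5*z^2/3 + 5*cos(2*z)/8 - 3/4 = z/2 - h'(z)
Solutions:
 h(z) = C1 + 5*z^4/12 + 5*z^3/9 + z^2/4 + 3*z/4 - 5*sin(2*z)/16


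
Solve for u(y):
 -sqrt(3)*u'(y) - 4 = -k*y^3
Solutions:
 u(y) = C1 + sqrt(3)*k*y^4/12 - 4*sqrt(3)*y/3


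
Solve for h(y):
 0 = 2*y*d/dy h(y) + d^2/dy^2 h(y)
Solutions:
 h(y) = C1 + C2*erf(y)


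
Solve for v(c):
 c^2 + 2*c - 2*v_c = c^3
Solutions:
 v(c) = C1 - c^4/8 + c^3/6 + c^2/2


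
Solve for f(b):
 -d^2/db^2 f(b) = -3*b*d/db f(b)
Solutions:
 f(b) = C1 + C2*erfi(sqrt(6)*b/2)


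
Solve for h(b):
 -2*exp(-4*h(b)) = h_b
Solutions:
 h(b) = log(-I*(C1 - 8*b)^(1/4))
 h(b) = log(I*(C1 - 8*b)^(1/4))
 h(b) = log(-(C1 - 8*b)^(1/4))
 h(b) = log(C1 - 8*b)/4


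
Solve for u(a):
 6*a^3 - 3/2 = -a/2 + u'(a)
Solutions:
 u(a) = C1 + 3*a^4/2 + a^2/4 - 3*a/2


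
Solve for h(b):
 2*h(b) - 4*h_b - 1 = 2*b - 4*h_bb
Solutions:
 h(b) = b + (C1*sin(b/2) + C2*cos(b/2))*exp(b/2) + 5/2


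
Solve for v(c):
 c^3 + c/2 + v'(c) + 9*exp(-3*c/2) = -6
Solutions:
 v(c) = C1 - c^4/4 - c^2/4 - 6*c + 6*exp(-3*c/2)


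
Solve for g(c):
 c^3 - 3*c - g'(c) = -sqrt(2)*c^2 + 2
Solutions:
 g(c) = C1 + c^4/4 + sqrt(2)*c^3/3 - 3*c^2/2 - 2*c


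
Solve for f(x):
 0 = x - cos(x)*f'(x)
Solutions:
 f(x) = C1 + Integral(x/cos(x), x)


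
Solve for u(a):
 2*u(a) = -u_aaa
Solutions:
 u(a) = C3*exp(-2^(1/3)*a) + (C1*sin(2^(1/3)*sqrt(3)*a/2) + C2*cos(2^(1/3)*sqrt(3)*a/2))*exp(2^(1/3)*a/2)


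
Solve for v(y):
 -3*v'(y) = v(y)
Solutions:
 v(y) = C1*exp(-y/3)


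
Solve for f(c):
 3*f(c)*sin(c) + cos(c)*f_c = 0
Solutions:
 f(c) = C1*cos(c)^3


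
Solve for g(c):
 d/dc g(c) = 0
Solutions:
 g(c) = C1


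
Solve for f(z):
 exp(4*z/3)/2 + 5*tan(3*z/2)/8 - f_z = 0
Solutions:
 f(z) = C1 + 3*exp(4*z/3)/8 - 5*log(cos(3*z/2))/12


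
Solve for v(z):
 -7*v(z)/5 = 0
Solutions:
 v(z) = 0


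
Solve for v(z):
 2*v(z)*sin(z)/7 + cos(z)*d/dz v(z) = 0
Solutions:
 v(z) = C1*cos(z)^(2/7)


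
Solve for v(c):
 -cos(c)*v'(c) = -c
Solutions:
 v(c) = C1 + Integral(c/cos(c), c)


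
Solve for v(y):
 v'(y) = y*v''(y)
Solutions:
 v(y) = C1 + C2*y^2


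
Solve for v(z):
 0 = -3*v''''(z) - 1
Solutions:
 v(z) = C1 + C2*z + C3*z^2 + C4*z^3 - z^4/72


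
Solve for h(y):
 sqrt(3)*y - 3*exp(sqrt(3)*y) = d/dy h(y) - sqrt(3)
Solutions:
 h(y) = C1 + sqrt(3)*y^2/2 + sqrt(3)*y - sqrt(3)*exp(sqrt(3)*y)


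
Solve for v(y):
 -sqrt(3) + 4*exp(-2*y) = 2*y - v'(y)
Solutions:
 v(y) = C1 + y^2 + sqrt(3)*y + 2*exp(-2*y)


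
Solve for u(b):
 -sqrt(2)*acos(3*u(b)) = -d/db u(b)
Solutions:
 Integral(1/acos(3*_y), (_y, u(b))) = C1 + sqrt(2)*b


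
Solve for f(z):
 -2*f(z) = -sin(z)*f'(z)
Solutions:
 f(z) = C1*(cos(z) - 1)/(cos(z) + 1)


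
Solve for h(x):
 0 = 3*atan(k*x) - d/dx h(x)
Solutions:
 h(x) = C1 + 3*Piecewise((x*atan(k*x) - log(k^2*x^2 + 1)/(2*k), Ne(k, 0)), (0, True))


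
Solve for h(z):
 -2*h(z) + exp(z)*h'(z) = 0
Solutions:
 h(z) = C1*exp(-2*exp(-z))


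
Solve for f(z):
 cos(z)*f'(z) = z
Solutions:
 f(z) = C1 + Integral(z/cos(z), z)


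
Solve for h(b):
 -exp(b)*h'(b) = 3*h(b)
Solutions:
 h(b) = C1*exp(3*exp(-b))


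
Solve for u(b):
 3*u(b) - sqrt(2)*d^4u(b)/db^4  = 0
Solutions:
 u(b) = C1*exp(-2^(7/8)*3^(1/4)*b/2) + C2*exp(2^(7/8)*3^(1/4)*b/2) + C3*sin(2^(7/8)*3^(1/4)*b/2) + C4*cos(2^(7/8)*3^(1/4)*b/2)


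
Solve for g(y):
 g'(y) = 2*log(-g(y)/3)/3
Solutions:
 -3*Integral(1/(log(-_y) - log(3)), (_y, g(y)))/2 = C1 - y


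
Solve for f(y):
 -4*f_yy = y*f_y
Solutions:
 f(y) = C1 + C2*erf(sqrt(2)*y/4)


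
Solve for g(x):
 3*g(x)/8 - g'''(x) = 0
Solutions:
 g(x) = C3*exp(3^(1/3)*x/2) + (C1*sin(3^(5/6)*x/4) + C2*cos(3^(5/6)*x/4))*exp(-3^(1/3)*x/4)


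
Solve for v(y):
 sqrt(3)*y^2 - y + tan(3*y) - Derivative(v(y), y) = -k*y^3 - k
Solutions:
 v(y) = C1 + k*y^4/4 + k*y + sqrt(3)*y^3/3 - y^2/2 - log(cos(3*y))/3


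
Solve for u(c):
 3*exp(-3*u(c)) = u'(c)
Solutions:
 u(c) = log(C1 + 9*c)/3
 u(c) = log((-3^(1/3) - 3^(5/6)*I)*(C1 + 3*c)^(1/3)/2)
 u(c) = log((-3^(1/3) + 3^(5/6)*I)*(C1 + 3*c)^(1/3)/2)


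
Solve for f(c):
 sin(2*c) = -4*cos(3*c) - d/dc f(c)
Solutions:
 f(c) = C1 - 4*sin(3*c)/3 + cos(2*c)/2


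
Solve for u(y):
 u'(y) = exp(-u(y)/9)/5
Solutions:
 u(y) = 9*log(C1 + y/45)


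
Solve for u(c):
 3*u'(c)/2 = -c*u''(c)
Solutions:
 u(c) = C1 + C2/sqrt(c)


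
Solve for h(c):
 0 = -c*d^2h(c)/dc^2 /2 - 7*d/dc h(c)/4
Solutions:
 h(c) = C1 + C2/c^(5/2)


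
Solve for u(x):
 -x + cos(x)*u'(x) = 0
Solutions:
 u(x) = C1 + Integral(x/cos(x), x)


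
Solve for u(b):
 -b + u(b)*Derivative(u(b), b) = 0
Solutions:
 u(b) = -sqrt(C1 + b^2)
 u(b) = sqrt(C1 + b^2)


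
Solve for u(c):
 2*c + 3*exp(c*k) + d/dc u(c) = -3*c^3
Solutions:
 u(c) = C1 - 3*c^4/4 - c^2 - 3*exp(c*k)/k


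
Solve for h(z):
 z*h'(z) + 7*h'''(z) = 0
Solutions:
 h(z) = C1 + Integral(C2*airyai(-7^(2/3)*z/7) + C3*airybi(-7^(2/3)*z/7), z)


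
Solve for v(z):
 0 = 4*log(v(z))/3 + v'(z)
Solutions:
 li(v(z)) = C1 - 4*z/3


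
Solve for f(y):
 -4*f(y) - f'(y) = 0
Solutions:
 f(y) = C1*exp(-4*y)


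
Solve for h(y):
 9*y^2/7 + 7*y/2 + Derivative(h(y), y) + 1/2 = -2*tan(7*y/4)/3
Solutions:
 h(y) = C1 - 3*y^3/7 - 7*y^2/4 - y/2 + 8*log(cos(7*y/4))/21


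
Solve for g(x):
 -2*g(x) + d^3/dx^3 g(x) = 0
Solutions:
 g(x) = C3*exp(2^(1/3)*x) + (C1*sin(2^(1/3)*sqrt(3)*x/2) + C2*cos(2^(1/3)*sqrt(3)*x/2))*exp(-2^(1/3)*x/2)


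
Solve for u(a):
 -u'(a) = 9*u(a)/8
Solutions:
 u(a) = C1*exp(-9*a/8)


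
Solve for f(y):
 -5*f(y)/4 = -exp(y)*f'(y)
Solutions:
 f(y) = C1*exp(-5*exp(-y)/4)


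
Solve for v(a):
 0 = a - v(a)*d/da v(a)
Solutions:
 v(a) = -sqrt(C1 + a^2)
 v(a) = sqrt(C1 + a^2)


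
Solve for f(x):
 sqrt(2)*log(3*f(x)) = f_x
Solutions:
 -sqrt(2)*Integral(1/(log(_y) + log(3)), (_y, f(x)))/2 = C1 - x


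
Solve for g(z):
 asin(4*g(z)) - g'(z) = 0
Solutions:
 Integral(1/asin(4*_y), (_y, g(z))) = C1 + z


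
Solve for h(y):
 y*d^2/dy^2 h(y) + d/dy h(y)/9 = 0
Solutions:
 h(y) = C1 + C2*y^(8/9)


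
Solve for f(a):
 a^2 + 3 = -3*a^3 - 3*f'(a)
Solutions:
 f(a) = C1 - a^4/4 - a^3/9 - a


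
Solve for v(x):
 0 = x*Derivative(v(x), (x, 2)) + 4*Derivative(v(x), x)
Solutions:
 v(x) = C1 + C2/x^3


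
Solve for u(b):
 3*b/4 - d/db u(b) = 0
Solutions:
 u(b) = C1 + 3*b^2/8


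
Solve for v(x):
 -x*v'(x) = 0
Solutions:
 v(x) = C1


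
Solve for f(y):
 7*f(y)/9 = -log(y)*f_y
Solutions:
 f(y) = C1*exp(-7*li(y)/9)


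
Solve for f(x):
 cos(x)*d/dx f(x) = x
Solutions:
 f(x) = C1 + Integral(x/cos(x), x)


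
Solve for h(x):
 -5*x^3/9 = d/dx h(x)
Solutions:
 h(x) = C1 - 5*x^4/36


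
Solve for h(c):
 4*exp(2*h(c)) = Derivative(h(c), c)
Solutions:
 h(c) = log(-sqrt(-1/(C1 + 4*c))) - log(2)/2
 h(c) = log(-1/(C1 + 4*c))/2 - log(2)/2


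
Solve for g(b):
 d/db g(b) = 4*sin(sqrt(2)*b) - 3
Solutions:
 g(b) = C1 - 3*b - 2*sqrt(2)*cos(sqrt(2)*b)


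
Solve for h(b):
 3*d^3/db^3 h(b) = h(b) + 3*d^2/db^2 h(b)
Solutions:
 h(b) = C1*exp(b*(-2^(2/3)*(3*sqrt(13) + 11)^(1/3) - 2*2^(1/3)/(3*sqrt(13) + 11)^(1/3) + 4)/12)*sin(2^(1/3)*sqrt(3)*b*(-2^(1/3)*(3*sqrt(13) + 11)^(1/3) + 2/(3*sqrt(13) + 11)^(1/3))/12) + C2*exp(b*(-2^(2/3)*(3*sqrt(13) + 11)^(1/3) - 2*2^(1/3)/(3*sqrt(13) + 11)^(1/3) + 4)/12)*cos(2^(1/3)*sqrt(3)*b*(-2^(1/3)*(3*sqrt(13) + 11)^(1/3) + 2/(3*sqrt(13) + 11)^(1/3))/12) + C3*exp(b*(2*2^(1/3)/(3*sqrt(13) + 11)^(1/3) + 2 + 2^(2/3)*(3*sqrt(13) + 11)^(1/3))/6)


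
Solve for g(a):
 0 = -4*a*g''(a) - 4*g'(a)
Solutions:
 g(a) = C1 + C2*log(a)


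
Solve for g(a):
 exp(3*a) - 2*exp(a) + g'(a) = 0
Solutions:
 g(a) = C1 - exp(3*a)/3 + 2*exp(a)


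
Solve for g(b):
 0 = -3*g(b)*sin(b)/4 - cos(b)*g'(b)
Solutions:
 g(b) = C1*cos(b)^(3/4)


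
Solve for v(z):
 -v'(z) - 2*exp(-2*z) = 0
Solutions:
 v(z) = C1 + exp(-2*z)


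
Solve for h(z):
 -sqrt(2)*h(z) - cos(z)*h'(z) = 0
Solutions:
 h(z) = C1*(sin(z) - 1)^(sqrt(2)/2)/(sin(z) + 1)^(sqrt(2)/2)


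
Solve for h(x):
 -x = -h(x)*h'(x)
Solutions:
 h(x) = -sqrt(C1 + x^2)
 h(x) = sqrt(C1 + x^2)


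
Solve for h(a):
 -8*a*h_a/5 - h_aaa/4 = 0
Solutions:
 h(a) = C1 + Integral(C2*airyai(-2*10^(2/3)*a/5) + C3*airybi(-2*10^(2/3)*a/5), a)


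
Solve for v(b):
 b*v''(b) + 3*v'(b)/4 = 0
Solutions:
 v(b) = C1 + C2*b^(1/4)


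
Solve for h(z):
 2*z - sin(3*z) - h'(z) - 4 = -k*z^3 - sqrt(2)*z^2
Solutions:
 h(z) = C1 + k*z^4/4 + sqrt(2)*z^3/3 + z^2 - 4*z + cos(3*z)/3


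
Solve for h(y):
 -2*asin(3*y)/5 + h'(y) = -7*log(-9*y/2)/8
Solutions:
 h(y) = C1 - 7*y*log(-y)/8 + 2*y*asin(3*y)/5 - 7*y*log(3)/4 + 7*y*log(2)/8 + 7*y/8 + 2*sqrt(1 - 9*y^2)/15


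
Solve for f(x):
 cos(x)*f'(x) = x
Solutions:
 f(x) = C1 + Integral(x/cos(x), x)


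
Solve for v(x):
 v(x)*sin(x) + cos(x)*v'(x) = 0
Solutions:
 v(x) = C1*cos(x)


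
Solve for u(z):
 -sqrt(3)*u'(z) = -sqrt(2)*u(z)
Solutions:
 u(z) = C1*exp(sqrt(6)*z/3)


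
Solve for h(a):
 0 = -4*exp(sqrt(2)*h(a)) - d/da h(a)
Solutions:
 h(a) = sqrt(2)*(2*log(1/(C1 + 4*a)) - log(2))/4


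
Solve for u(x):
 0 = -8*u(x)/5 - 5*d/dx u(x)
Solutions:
 u(x) = C1*exp(-8*x/25)


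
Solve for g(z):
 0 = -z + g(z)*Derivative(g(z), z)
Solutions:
 g(z) = -sqrt(C1 + z^2)
 g(z) = sqrt(C1 + z^2)


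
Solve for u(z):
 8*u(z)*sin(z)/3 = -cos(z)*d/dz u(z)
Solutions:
 u(z) = C1*cos(z)^(8/3)


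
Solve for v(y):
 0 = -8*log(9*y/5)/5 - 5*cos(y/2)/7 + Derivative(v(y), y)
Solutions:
 v(y) = C1 + 8*y*log(y)/5 - 8*y*log(5)/5 - 8*y/5 + 16*y*log(3)/5 + 10*sin(y/2)/7


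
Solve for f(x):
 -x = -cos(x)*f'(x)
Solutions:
 f(x) = C1 + Integral(x/cos(x), x)


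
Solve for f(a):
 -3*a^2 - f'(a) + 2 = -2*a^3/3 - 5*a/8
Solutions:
 f(a) = C1 + a^4/6 - a^3 + 5*a^2/16 + 2*a


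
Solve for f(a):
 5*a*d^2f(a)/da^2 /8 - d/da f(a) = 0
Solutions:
 f(a) = C1 + C2*a^(13/5)


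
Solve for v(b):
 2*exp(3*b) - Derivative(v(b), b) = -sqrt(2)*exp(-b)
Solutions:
 v(b) = C1 + 2*exp(3*b)/3 - sqrt(2)*exp(-b)


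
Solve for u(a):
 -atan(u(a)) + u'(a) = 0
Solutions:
 Integral(1/atan(_y), (_y, u(a))) = C1 + a


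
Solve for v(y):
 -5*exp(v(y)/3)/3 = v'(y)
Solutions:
 v(y) = 3*log(1/(C1 + 5*y)) + 6*log(3)


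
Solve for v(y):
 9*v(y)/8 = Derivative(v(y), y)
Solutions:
 v(y) = C1*exp(9*y/8)


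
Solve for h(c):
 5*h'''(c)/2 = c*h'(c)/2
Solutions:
 h(c) = C1 + Integral(C2*airyai(5^(2/3)*c/5) + C3*airybi(5^(2/3)*c/5), c)


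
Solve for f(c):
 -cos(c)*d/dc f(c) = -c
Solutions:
 f(c) = C1 + Integral(c/cos(c), c)


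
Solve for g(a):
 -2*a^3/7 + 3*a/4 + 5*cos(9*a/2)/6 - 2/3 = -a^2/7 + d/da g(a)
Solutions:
 g(a) = C1 - a^4/14 + a^3/21 + 3*a^2/8 - 2*a/3 + 5*sin(9*a/2)/27


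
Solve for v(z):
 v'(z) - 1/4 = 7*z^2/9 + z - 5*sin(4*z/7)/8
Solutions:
 v(z) = C1 + 7*z^3/27 + z^2/2 + z/4 + 35*cos(4*z/7)/32


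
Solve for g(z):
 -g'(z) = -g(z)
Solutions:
 g(z) = C1*exp(z)


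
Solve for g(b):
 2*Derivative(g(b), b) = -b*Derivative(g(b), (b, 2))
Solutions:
 g(b) = C1 + C2/b


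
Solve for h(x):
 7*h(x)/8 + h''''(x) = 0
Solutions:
 h(x) = (C1*sin(2^(3/4)*7^(1/4)*x/4) + C2*cos(2^(3/4)*7^(1/4)*x/4))*exp(-2^(3/4)*7^(1/4)*x/4) + (C3*sin(2^(3/4)*7^(1/4)*x/4) + C4*cos(2^(3/4)*7^(1/4)*x/4))*exp(2^(3/4)*7^(1/4)*x/4)


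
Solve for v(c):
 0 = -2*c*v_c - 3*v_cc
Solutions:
 v(c) = C1 + C2*erf(sqrt(3)*c/3)


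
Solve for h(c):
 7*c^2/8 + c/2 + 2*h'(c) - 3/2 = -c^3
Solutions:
 h(c) = C1 - c^4/8 - 7*c^3/48 - c^2/8 + 3*c/4


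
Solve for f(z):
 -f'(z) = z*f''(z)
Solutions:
 f(z) = C1 + C2*log(z)


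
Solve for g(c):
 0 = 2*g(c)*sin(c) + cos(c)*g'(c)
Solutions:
 g(c) = C1*cos(c)^2


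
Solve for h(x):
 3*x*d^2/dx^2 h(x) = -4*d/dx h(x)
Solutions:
 h(x) = C1 + C2/x^(1/3)


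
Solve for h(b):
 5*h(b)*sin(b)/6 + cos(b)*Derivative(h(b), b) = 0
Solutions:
 h(b) = C1*cos(b)^(5/6)


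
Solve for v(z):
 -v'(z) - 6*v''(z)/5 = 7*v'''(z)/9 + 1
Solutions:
 v(z) = C1 - z + (C2*sin(3*sqrt(94)*z/35) + C3*cos(3*sqrt(94)*z/35))*exp(-27*z/35)


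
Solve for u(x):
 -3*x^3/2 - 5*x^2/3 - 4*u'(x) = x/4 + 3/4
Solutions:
 u(x) = C1 - 3*x^4/32 - 5*x^3/36 - x^2/32 - 3*x/16


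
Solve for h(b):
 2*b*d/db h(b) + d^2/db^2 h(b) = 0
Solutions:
 h(b) = C1 + C2*erf(b)


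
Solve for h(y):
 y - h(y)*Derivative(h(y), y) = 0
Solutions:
 h(y) = -sqrt(C1 + y^2)
 h(y) = sqrt(C1 + y^2)


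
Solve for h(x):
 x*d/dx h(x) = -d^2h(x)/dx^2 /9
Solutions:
 h(x) = C1 + C2*erf(3*sqrt(2)*x/2)


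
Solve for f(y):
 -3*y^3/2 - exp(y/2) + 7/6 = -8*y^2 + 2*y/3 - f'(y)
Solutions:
 f(y) = C1 + 3*y^4/8 - 8*y^3/3 + y^2/3 - 7*y/6 + 2*exp(y/2)


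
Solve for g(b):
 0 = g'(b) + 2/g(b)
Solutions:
 g(b) = -sqrt(C1 - 4*b)
 g(b) = sqrt(C1 - 4*b)


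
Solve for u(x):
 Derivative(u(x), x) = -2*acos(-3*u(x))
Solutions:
 Integral(1/acos(-3*_y), (_y, u(x))) = C1 - 2*x


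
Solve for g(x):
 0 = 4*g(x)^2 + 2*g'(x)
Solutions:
 g(x) = 1/(C1 + 2*x)


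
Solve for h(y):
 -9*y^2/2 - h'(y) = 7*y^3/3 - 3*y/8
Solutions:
 h(y) = C1 - 7*y^4/12 - 3*y^3/2 + 3*y^2/16


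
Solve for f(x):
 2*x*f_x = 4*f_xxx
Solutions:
 f(x) = C1 + Integral(C2*airyai(2^(2/3)*x/2) + C3*airybi(2^(2/3)*x/2), x)


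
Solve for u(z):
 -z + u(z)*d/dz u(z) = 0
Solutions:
 u(z) = -sqrt(C1 + z^2)
 u(z) = sqrt(C1 + z^2)


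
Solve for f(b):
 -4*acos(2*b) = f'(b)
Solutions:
 f(b) = C1 - 4*b*acos(2*b) + 2*sqrt(1 - 4*b^2)


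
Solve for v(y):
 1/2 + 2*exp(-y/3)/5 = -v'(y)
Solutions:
 v(y) = C1 - y/2 + 6*exp(-y/3)/5


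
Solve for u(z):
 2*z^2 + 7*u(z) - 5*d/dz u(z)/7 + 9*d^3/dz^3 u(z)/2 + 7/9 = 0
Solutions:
 u(z) = C1*exp(z*(10/(sqrt(85745121)/441 + 21)^(1/3) + 21*(sqrt(85745121)/441 + 21)^(1/3))/126)*sin(sqrt(3)*z*(-21*(sqrt(85745121)/441 + 21)^(1/3) + 10/(sqrt(85745121)/441 + 21)^(1/3))/126) + C2*exp(z*(10/(sqrt(85745121)/441 + 21)^(1/3) + 21*(sqrt(85745121)/441 + 21)^(1/3))/126)*cos(sqrt(3)*z*(-21*(sqrt(85745121)/441 + 21)^(1/3) + 10/(sqrt(85745121)/441 + 21)^(1/3))/126) + C3*exp(-z*(10/(sqrt(85745121)/441 + 21)^(1/3) + 21*(sqrt(85745121)/441 + 21)^(1/3))/63) - 2*z^2/7 - 20*z/343 - 17707/151263


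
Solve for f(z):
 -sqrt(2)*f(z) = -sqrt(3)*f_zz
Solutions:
 f(z) = C1*exp(-2^(1/4)*3^(3/4)*z/3) + C2*exp(2^(1/4)*3^(3/4)*z/3)


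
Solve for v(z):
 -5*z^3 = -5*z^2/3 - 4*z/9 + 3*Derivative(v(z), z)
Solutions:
 v(z) = C1 - 5*z^4/12 + 5*z^3/27 + 2*z^2/27


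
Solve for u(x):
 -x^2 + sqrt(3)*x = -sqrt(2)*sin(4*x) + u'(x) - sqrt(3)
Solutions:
 u(x) = C1 - x^3/3 + sqrt(3)*x^2/2 + sqrt(3)*x - sqrt(2)*cos(4*x)/4


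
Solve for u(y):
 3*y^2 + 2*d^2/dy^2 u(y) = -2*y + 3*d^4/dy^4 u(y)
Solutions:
 u(y) = C1 + C2*y + C3*exp(-sqrt(6)*y/3) + C4*exp(sqrt(6)*y/3) - y^4/8 - y^3/6 - 9*y^2/4


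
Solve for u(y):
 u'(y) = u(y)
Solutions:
 u(y) = C1*exp(y)


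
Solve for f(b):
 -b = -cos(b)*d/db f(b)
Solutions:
 f(b) = C1 + Integral(b/cos(b), b)


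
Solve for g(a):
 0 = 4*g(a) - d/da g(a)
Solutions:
 g(a) = C1*exp(4*a)


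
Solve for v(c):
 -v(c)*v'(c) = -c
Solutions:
 v(c) = -sqrt(C1 + c^2)
 v(c) = sqrt(C1 + c^2)


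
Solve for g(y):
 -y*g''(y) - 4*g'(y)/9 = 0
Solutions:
 g(y) = C1 + C2*y^(5/9)


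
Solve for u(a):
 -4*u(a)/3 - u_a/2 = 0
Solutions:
 u(a) = C1*exp(-8*a/3)


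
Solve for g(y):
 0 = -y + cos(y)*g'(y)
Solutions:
 g(y) = C1 + Integral(y/cos(y), y)


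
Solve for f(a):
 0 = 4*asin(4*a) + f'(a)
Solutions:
 f(a) = C1 - 4*a*asin(4*a) - sqrt(1 - 16*a^2)


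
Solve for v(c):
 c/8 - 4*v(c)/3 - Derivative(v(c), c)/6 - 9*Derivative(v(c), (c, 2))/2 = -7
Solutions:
 v(c) = 3*c/32 + (C1*sin(sqrt(863)*c/54) + C2*cos(sqrt(863)*c/54))*exp(-c/54) + 1341/256


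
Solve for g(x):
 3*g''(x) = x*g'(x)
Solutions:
 g(x) = C1 + C2*erfi(sqrt(6)*x/6)


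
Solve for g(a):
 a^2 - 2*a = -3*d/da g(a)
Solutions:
 g(a) = C1 - a^3/9 + a^2/3


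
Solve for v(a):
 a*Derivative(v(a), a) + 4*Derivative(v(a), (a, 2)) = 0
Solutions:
 v(a) = C1 + C2*erf(sqrt(2)*a/4)


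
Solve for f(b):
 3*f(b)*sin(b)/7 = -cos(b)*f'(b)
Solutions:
 f(b) = C1*cos(b)^(3/7)


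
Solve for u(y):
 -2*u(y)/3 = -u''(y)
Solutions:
 u(y) = C1*exp(-sqrt(6)*y/3) + C2*exp(sqrt(6)*y/3)


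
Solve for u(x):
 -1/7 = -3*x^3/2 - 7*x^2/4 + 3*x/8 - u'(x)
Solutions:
 u(x) = C1 - 3*x^4/8 - 7*x^3/12 + 3*x^2/16 + x/7


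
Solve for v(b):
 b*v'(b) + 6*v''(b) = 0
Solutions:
 v(b) = C1 + C2*erf(sqrt(3)*b/6)


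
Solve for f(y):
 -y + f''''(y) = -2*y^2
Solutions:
 f(y) = C1 + C2*y + C3*y^2 + C4*y^3 - y^6/180 + y^5/120


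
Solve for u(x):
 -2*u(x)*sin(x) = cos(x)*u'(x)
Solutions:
 u(x) = C1*cos(x)^2


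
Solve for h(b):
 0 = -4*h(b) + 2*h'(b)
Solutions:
 h(b) = C1*exp(2*b)


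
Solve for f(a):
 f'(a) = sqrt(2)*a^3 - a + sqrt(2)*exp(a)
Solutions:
 f(a) = C1 + sqrt(2)*a^4/4 - a^2/2 + sqrt(2)*exp(a)


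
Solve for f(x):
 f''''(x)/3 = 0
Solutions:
 f(x) = C1 + C2*x + C3*x^2 + C4*x^3


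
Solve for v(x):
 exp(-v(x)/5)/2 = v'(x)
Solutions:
 v(x) = 5*log(C1 + x/10)


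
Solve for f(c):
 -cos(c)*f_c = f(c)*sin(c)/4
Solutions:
 f(c) = C1*cos(c)^(1/4)


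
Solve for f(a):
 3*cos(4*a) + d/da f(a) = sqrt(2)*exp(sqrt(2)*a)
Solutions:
 f(a) = C1 + exp(sqrt(2)*a) - 3*sin(4*a)/4


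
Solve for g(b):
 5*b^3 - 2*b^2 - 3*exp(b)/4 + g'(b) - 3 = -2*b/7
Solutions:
 g(b) = C1 - 5*b^4/4 + 2*b^3/3 - b^2/7 + 3*b + 3*exp(b)/4


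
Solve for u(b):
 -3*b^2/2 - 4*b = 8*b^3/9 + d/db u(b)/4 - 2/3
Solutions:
 u(b) = C1 - 8*b^4/9 - 2*b^3 - 8*b^2 + 8*b/3


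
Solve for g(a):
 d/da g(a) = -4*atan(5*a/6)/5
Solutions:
 g(a) = C1 - 4*a*atan(5*a/6)/5 + 12*log(25*a^2 + 36)/25


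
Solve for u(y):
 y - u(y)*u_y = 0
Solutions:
 u(y) = -sqrt(C1 + y^2)
 u(y) = sqrt(C1 + y^2)


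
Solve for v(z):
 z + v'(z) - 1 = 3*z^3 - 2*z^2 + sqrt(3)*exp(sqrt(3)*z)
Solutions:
 v(z) = C1 + 3*z^4/4 - 2*z^3/3 - z^2/2 + z + exp(sqrt(3)*z)


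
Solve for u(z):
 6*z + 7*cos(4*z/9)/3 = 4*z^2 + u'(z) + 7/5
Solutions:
 u(z) = C1 - 4*z^3/3 + 3*z^2 - 7*z/5 + 21*sin(4*z/9)/4


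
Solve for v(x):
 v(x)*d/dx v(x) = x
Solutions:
 v(x) = -sqrt(C1 + x^2)
 v(x) = sqrt(C1 + x^2)


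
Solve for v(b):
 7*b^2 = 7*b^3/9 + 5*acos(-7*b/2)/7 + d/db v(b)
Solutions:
 v(b) = C1 - 7*b^4/36 + 7*b^3/3 - 5*b*acos(-7*b/2)/7 - 5*sqrt(4 - 49*b^2)/49


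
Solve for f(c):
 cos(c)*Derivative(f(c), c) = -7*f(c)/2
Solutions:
 f(c) = C1*(sin(c) - 1)^(7/4)/(sin(c) + 1)^(7/4)


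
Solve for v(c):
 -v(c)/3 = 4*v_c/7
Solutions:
 v(c) = C1*exp(-7*c/12)


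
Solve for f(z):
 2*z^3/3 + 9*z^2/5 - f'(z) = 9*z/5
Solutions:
 f(z) = C1 + z^4/6 + 3*z^3/5 - 9*z^2/10


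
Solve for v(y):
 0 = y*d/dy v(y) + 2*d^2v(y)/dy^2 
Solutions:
 v(y) = C1 + C2*erf(y/2)


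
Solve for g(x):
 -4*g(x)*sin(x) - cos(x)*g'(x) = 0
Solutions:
 g(x) = C1*cos(x)^4


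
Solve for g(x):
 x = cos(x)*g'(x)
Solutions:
 g(x) = C1 + Integral(x/cos(x), x)


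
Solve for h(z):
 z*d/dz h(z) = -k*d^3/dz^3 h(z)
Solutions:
 h(z) = C1 + Integral(C2*airyai(z*(-1/k)^(1/3)) + C3*airybi(z*(-1/k)^(1/3)), z)


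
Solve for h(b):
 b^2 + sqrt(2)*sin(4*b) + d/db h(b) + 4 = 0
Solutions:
 h(b) = C1 - b^3/3 - 4*b + sqrt(2)*cos(4*b)/4


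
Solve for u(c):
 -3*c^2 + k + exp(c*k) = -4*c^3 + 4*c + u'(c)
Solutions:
 u(c) = C1 + c^4 - c^3 - 2*c^2 + c*k + exp(c*k)/k


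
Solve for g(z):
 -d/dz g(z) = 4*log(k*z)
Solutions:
 g(z) = C1 - 4*z*log(k*z) + 4*z


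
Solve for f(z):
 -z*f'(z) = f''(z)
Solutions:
 f(z) = C1 + C2*erf(sqrt(2)*z/2)


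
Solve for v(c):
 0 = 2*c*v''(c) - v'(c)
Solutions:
 v(c) = C1 + C2*c^(3/2)


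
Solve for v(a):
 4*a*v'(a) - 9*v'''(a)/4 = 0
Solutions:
 v(a) = C1 + Integral(C2*airyai(2*6^(1/3)*a/3) + C3*airybi(2*6^(1/3)*a/3), a)


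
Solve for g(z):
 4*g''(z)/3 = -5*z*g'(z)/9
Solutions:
 g(z) = C1 + C2*erf(sqrt(30)*z/12)


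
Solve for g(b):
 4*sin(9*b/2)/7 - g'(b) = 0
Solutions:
 g(b) = C1 - 8*cos(9*b/2)/63


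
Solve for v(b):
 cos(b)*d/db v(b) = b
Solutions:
 v(b) = C1 + Integral(b/cos(b), b)


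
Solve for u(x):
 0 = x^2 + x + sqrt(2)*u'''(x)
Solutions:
 u(x) = C1 + C2*x + C3*x^2 - sqrt(2)*x^5/120 - sqrt(2)*x^4/48


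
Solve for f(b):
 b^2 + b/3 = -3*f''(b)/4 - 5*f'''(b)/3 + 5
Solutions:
 f(b) = C1 + C2*b + C3*exp(-9*b/20) - b^4/9 + 74*b^3/81 - 670*b^2/243


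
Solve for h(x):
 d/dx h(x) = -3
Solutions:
 h(x) = C1 - 3*x


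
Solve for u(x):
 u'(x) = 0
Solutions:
 u(x) = C1


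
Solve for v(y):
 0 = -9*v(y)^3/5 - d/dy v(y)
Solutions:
 v(y) = -sqrt(10)*sqrt(-1/(C1 - 9*y))/2
 v(y) = sqrt(10)*sqrt(-1/(C1 - 9*y))/2


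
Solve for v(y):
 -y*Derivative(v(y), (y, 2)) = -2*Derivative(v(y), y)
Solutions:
 v(y) = C1 + C2*y^3


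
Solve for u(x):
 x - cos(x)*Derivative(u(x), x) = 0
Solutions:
 u(x) = C1 + Integral(x/cos(x), x)


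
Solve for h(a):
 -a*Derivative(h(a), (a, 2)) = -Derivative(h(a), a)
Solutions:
 h(a) = C1 + C2*a^2


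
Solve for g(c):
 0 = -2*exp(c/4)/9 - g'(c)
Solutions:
 g(c) = C1 - 8*exp(c/4)/9


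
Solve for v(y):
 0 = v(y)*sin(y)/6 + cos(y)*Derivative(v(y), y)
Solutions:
 v(y) = C1*cos(y)^(1/6)


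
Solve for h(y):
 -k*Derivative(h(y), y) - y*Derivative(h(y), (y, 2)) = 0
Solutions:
 h(y) = C1 + y^(1 - re(k))*(C2*sin(log(y)*Abs(im(k))) + C3*cos(log(y)*im(k)))


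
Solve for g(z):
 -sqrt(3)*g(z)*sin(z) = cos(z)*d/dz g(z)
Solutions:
 g(z) = C1*cos(z)^(sqrt(3))


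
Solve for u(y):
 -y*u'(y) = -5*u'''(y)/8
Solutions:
 u(y) = C1 + Integral(C2*airyai(2*5^(2/3)*y/5) + C3*airybi(2*5^(2/3)*y/5), y)


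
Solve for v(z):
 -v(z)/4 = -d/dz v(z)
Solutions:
 v(z) = C1*exp(z/4)


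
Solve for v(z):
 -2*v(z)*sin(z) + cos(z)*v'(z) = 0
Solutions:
 v(z) = C1/cos(z)^2


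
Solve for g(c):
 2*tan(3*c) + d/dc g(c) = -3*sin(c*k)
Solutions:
 g(c) = C1 - 3*Piecewise((-cos(c*k)/k, Ne(k, 0)), (0, True)) + 2*log(cos(3*c))/3


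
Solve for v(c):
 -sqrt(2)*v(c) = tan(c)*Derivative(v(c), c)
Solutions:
 v(c) = C1/sin(c)^(sqrt(2))


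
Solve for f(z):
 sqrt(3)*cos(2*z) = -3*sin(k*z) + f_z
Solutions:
 f(z) = C1 + sqrt(3)*sin(2*z)/2 - 3*cos(k*z)/k


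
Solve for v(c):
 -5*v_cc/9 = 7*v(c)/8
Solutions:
 v(c) = C1*sin(3*sqrt(70)*c/20) + C2*cos(3*sqrt(70)*c/20)


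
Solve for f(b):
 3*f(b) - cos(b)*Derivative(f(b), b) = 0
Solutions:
 f(b) = C1*(sin(b) + 1)^(3/2)/(sin(b) - 1)^(3/2)


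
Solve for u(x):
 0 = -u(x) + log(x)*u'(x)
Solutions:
 u(x) = C1*exp(li(x))


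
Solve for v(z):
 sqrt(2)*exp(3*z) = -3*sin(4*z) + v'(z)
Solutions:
 v(z) = C1 + sqrt(2)*exp(3*z)/3 - 3*cos(4*z)/4


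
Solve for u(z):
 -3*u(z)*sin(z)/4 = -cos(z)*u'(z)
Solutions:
 u(z) = C1/cos(z)^(3/4)


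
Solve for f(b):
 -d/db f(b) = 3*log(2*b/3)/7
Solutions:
 f(b) = C1 - 3*b*log(b)/7 - 3*b*log(2)/7 + 3*b/7 + 3*b*log(3)/7


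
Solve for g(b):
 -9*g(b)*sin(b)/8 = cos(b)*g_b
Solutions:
 g(b) = C1*cos(b)^(9/8)


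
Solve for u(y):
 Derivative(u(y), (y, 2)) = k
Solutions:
 u(y) = C1 + C2*y + k*y^2/2


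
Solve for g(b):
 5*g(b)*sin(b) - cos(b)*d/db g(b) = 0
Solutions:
 g(b) = C1/cos(b)^5


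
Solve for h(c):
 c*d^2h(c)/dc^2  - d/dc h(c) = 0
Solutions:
 h(c) = C1 + C2*c^2


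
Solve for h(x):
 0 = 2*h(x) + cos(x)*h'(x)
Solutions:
 h(x) = C1*(sin(x) - 1)/(sin(x) + 1)


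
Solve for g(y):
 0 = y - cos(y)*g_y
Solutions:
 g(y) = C1 + Integral(y/cos(y), y)


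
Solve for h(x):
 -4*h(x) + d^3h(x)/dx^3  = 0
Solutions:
 h(x) = C3*exp(2^(2/3)*x) + (C1*sin(2^(2/3)*sqrt(3)*x/2) + C2*cos(2^(2/3)*sqrt(3)*x/2))*exp(-2^(2/3)*x/2)


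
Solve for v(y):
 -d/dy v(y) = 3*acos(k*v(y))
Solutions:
 Integral(1/acos(_y*k), (_y, v(y))) = C1 - 3*y


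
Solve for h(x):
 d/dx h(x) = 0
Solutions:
 h(x) = C1


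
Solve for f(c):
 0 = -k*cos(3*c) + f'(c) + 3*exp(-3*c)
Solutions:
 f(c) = C1 + k*sin(3*c)/3 + exp(-3*c)


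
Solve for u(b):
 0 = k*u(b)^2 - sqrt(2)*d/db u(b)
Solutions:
 u(b) = -2/(C1 + sqrt(2)*b*k)


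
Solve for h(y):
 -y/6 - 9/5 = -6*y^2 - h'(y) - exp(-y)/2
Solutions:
 h(y) = C1 - 2*y^3 + y^2/12 + 9*y/5 + exp(-y)/2


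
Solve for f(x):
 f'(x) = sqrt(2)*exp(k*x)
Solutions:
 f(x) = C1 + sqrt(2)*exp(k*x)/k


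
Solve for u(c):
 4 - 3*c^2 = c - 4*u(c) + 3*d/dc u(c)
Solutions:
 u(c) = C1*exp(4*c/3) + 3*c^2/4 + 11*c/8 + 1/32


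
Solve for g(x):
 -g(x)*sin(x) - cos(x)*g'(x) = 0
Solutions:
 g(x) = C1*cos(x)


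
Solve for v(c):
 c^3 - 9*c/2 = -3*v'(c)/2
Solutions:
 v(c) = C1 - c^4/6 + 3*c^2/2


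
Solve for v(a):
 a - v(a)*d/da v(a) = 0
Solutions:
 v(a) = -sqrt(C1 + a^2)
 v(a) = sqrt(C1 + a^2)


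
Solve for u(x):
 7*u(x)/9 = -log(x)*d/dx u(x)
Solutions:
 u(x) = C1*exp(-7*li(x)/9)


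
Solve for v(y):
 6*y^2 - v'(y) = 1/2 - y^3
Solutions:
 v(y) = C1 + y^4/4 + 2*y^3 - y/2


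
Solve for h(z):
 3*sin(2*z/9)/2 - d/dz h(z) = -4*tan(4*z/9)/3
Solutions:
 h(z) = C1 - 3*log(cos(4*z/9)) - 27*cos(2*z/9)/4


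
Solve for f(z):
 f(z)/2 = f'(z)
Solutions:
 f(z) = C1*exp(z/2)


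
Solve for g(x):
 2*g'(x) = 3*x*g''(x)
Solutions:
 g(x) = C1 + C2*x^(5/3)


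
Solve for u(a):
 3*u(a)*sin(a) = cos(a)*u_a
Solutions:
 u(a) = C1/cos(a)^3


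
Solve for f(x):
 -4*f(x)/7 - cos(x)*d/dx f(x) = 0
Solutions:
 f(x) = C1*(sin(x) - 1)^(2/7)/(sin(x) + 1)^(2/7)


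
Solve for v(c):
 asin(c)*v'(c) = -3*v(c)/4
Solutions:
 v(c) = C1*exp(-3*Integral(1/asin(c), c)/4)


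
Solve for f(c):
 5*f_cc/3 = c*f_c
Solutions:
 f(c) = C1 + C2*erfi(sqrt(30)*c/10)


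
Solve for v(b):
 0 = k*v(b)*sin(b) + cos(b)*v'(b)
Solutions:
 v(b) = C1*exp(k*log(cos(b)))


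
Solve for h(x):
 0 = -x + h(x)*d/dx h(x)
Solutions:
 h(x) = -sqrt(C1 + x^2)
 h(x) = sqrt(C1 + x^2)


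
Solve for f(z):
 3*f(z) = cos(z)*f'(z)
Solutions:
 f(z) = C1*(sin(z) + 1)^(3/2)/(sin(z) - 1)^(3/2)


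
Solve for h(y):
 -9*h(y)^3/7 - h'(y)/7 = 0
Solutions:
 h(y) = -sqrt(2)*sqrt(-1/(C1 - 9*y))/2
 h(y) = sqrt(2)*sqrt(-1/(C1 - 9*y))/2


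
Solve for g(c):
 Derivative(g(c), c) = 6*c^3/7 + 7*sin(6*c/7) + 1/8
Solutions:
 g(c) = C1 + 3*c^4/14 + c/8 - 49*cos(6*c/7)/6


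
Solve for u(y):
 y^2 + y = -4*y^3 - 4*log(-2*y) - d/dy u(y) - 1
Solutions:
 u(y) = C1 - y^4 - y^3/3 - y^2/2 - 4*y*log(-y) + y*(3 - 4*log(2))


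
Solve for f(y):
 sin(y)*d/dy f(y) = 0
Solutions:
 f(y) = C1


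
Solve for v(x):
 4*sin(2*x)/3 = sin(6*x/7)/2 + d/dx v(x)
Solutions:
 v(x) = C1 + 7*cos(6*x/7)/12 - 2*cos(2*x)/3


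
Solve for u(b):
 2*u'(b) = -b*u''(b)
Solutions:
 u(b) = C1 + C2/b


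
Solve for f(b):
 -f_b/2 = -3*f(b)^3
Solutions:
 f(b) = -sqrt(2)*sqrt(-1/(C1 + 6*b))/2
 f(b) = sqrt(2)*sqrt(-1/(C1 + 6*b))/2


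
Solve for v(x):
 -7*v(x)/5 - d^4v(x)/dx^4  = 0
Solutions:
 v(x) = (C1*sin(sqrt(2)*5^(3/4)*7^(1/4)*x/10) + C2*cos(sqrt(2)*5^(3/4)*7^(1/4)*x/10))*exp(-sqrt(2)*5^(3/4)*7^(1/4)*x/10) + (C3*sin(sqrt(2)*5^(3/4)*7^(1/4)*x/10) + C4*cos(sqrt(2)*5^(3/4)*7^(1/4)*x/10))*exp(sqrt(2)*5^(3/4)*7^(1/4)*x/10)


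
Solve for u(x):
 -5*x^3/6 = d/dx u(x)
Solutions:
 u(x) = C1 - 5*x^4/24


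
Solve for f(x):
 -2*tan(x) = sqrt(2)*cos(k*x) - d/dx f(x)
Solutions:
 f(x) = C1 + sqrt(2)*Piecewise((sin(k*x)/k, Ne(k, 0)), (x, True)) - 2*log(cos(x))


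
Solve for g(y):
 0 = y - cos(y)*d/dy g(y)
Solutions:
 g(y) = C1 + Integral(y/cos(y), y)


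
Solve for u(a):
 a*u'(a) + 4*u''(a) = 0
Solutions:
 u(a) = C1 + C2*erf(sqrt(2)*a/4)


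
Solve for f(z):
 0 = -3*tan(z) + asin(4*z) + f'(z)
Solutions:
 f(z) = C1 - z*asin(4*z) - sqrt(1 - 16*z^2)/4 - 3*log(cos(z))


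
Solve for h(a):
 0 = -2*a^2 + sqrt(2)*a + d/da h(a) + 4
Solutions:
 h(a) = C1 + 2*a^3/3 - sqrt(2)*a^2/2 - 4*a


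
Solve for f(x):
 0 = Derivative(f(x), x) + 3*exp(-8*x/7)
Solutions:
 f(x) = C1 + 21*exp(-8*x/7)/8


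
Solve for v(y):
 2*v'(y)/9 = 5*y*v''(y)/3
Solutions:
 v(y) = C1 + C2*y^(17/15)


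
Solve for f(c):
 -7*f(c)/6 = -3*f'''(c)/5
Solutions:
 f(c) = C3*exp(420^(1/3)*c/6) + (C1*sin(140^(1/3)*3^(5/6)*c/12) + C2*cos(140^(1/3)*3^(5/6)*c/12))*exp(-420^(1/3)*c/12)


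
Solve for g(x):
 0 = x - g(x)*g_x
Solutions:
 g(x) = -sqrt(C1 + x^2)
 g(x) = sqrt(C1 + x^2)


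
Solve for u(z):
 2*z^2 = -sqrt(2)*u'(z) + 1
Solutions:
 u(z) = C1 - sqrt(2)*z^3/3 + sqrt(2)*z/2


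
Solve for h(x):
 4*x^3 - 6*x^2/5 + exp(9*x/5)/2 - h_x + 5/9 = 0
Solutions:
 h(x) = C1 + x^4 - 2*x^3/5 + 5*x/9 + 5*exp(9*x/5)/18


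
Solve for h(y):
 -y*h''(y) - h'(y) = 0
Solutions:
 h(y) = C1 + C2*log(y)


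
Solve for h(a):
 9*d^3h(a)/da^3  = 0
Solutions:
 h(a) = C1 + C2*a + C3*a^2


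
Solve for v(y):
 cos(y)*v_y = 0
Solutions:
 v(y) = C1


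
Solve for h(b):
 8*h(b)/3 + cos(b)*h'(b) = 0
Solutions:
 h(b) = C1*(sin(b) - 1)^(4/3)/(sin(b) + 1)^(4/3)


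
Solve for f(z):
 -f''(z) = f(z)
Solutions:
 f(z) = C1*sin(z) + C2*cos(z)


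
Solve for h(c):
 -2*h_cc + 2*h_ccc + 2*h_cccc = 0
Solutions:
 h(c) = C1 + C2*c + C3*exp(c*(-1 + sqrt(5))/2) + C4*exp(-c*(1 + sqrt(5))/2)


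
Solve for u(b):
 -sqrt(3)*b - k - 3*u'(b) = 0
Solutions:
 u(b) = C1 - sqrt(3)*b^2/6 - b*k/3


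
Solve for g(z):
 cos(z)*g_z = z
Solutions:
 g(z) = C1 + Integral(z/cos(z), z)


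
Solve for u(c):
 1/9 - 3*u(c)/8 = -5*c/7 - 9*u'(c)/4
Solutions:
 u(c) = C1*exp(c/6) + 40*c/21 + 2216/189


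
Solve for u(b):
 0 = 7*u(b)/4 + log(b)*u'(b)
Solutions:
 u(b) = C1*exp(-7*li(b)/4)


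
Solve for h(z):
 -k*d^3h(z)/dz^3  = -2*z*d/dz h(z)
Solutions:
 h(z) = C1 + Integral(C2*airyai(2^(1/3)*z*(1/k)^(1/3)) + C3*airybi(2^(1/3)*z*(1/k)^(1/3)), z)


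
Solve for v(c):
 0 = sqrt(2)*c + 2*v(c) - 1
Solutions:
 v(c) = -sqrt(2)*c/2 + 1/2


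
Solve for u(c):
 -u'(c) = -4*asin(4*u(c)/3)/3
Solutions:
 Integral(1/asin(4*_y/3), (_y, u(c))) = C1 + 4*c/3


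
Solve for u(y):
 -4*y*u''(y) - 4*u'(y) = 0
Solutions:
 u(y) = C1 + C2*log(y)


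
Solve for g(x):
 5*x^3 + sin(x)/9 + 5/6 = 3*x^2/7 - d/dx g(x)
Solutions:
 g(x) = C1 - 5*x^4/4 + x^3/7 - 5*x/6 + cos(x)/9


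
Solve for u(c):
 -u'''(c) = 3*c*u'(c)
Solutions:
 u(c) = C1 + Integral(C2*airyai(-3^(1/3)*c) + C3*airybi(-3^(1/3)*c), c)


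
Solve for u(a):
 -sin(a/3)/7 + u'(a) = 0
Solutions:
 u(a) = C1 - 3*cos(a/3)/7


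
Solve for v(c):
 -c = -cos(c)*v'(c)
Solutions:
 v(c) = C1 + Integral(c/cos(c), c)


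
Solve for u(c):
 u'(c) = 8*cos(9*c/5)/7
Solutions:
 u(c) = C1 + 40*sin(9*c/5)/63


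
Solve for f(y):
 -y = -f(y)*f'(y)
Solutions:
 f(y) = -sqrt(C1 + y^2)
 f(y) = sqrt(C1 + y^2)


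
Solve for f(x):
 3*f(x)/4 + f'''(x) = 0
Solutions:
 f(x) = C3*exp(-6^(1/3)*x/2) + (C1*sin(2^(1/3)*3^(5/6)*x/4) + C2*cos(2^(1/3)*3^(5/6)*x/4))*exp(6^(1/3)*x/4)


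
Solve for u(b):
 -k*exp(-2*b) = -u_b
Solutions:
 u(b) = C1 - k*exp(-2*b)/2


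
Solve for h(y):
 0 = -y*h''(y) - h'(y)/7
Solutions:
 h(y) = C1 + C2*y^(6/7)


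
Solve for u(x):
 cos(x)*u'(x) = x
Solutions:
 u(x) = C1 + Integral(x/cos(x), x)


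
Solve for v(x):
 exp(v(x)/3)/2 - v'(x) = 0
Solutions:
 v(x) = 3*log(-1/(C1 + x)) + 3*log(6)


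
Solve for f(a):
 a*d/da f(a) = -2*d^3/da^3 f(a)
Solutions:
 f(a) = C1 + Integral(C2*airyai(-2^(2/3)*a/2) + C3*airybi(-2^(2/3)*a/2), a)


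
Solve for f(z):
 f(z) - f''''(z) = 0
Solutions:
 f(z) = C1*exp(-z) + C2*exp(z) + C3*sin(z) + C4*cos(z)


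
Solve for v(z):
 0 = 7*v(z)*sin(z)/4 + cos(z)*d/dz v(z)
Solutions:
 v(z) = C1*cos(z)^(7/4)


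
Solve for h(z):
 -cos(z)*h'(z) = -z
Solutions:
 h(z) = C1 + Integral(z/cos(z), z)


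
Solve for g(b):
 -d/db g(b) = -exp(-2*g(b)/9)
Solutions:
 g(b) = 9*log(-sqrt(C1 + b)) - 9*log(3) + 9*log(2)/2
 g(b) = 9*log(C1 + b)/2 - 9*log(3) + 9*log(2)/2


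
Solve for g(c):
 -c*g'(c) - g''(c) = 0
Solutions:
 g(c) = C1 + C2*erf(sqrt(2)*c/2)


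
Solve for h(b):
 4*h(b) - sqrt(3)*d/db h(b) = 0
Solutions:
 h(b) = C1*exp(4*sqrt(3)*b/3)


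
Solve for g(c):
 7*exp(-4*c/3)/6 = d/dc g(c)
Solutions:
 g(c) = C1 - 7*exp(-4*c/3)/8


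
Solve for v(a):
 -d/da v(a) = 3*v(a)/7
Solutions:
 v(a) = C1*exp(-3*a/7)


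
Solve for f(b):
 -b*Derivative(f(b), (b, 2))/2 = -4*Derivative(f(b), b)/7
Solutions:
 f(b) = C1 + C2*b^(15/7)


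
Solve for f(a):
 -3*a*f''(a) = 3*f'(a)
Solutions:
 f(a) = C1 + C2*log(a)


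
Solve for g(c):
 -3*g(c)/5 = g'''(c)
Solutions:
 g(c) = C3*exp(-3^(1/3)*5^(2/3)*c/5) + (C1*sin(3^(5/6)*5^(2/3)*c/10) + C2*cos(3^(5/6)*5^(2/3)*c/10))*exp(3^(1/3)*5^(2/3)*c/10)


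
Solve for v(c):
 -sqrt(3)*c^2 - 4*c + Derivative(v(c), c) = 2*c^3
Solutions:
 v(c) = C1 + c^4/2 + sqrt(3)*c^3/3 + 2*c^2


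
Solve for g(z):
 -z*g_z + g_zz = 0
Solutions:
 g(z) = C1 + C2*erfi(sqrt(2)*z/2)


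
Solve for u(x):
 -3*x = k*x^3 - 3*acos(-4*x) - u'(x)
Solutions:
 u(x) = C1 + k*x^4/4 + 3*x^2/2 - 3*x*acos(-4*x) - 3*sqrt(1 - 16*x^2)/4


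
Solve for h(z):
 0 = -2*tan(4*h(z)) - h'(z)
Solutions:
 h(z) = -asin(C1*exp(-8*z))/4 + pi/4
 h(z) = asin(C1*exp(-8*z))/4


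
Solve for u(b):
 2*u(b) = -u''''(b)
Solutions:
 u(b) = (C1*sin(2^(3/4)*b/2) + C2*cos(2^(3/4)*b/2))*exp(-2^(3/4)*b/2) + (C3*sin(2^(3/4)*b/2) + C4*cos(2^(3/4)*b/2))*exp(2^(3/4)*b/2)


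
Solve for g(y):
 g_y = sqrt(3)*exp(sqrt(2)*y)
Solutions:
 g(y) = C1 + sqrt(6)*exp(sqrt(2)*y)/2


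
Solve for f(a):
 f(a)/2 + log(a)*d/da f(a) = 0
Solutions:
 f(a) = C1*exp(-li(a)/2)


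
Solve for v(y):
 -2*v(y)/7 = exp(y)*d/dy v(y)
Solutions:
 v(y) = C1*exp(2*exp(-y)/7)


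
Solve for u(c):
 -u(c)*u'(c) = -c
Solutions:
 u(c) = -sqrt(C1 + c^2)
 u(c) = sqrt(C1 + c^2)


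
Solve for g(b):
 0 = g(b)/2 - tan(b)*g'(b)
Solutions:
 g(b) = C1*sqrt(sin(b))


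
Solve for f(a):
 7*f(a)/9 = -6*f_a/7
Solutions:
 f(a) = C1*exp(-49*a/54)


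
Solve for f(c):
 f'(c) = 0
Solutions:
 f(c) = C1


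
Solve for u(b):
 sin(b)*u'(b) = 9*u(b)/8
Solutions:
 u(b) = C1*(cos(b) - 1)^(9/16)/(cos(b) + 1)^(9/16)


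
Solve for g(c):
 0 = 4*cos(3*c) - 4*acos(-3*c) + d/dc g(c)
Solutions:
 g(c) = C1 + 4*c*acos(-3*c) + 4*sqrt(1 - 9*c^2)/3 - 4*sin(3*c)/3


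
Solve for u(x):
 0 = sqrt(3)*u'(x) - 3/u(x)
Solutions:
 u(x) = -sqrt(C1 + 2*sqrt(3)*x)
 u(x) = sqrt(C1 + 2*sqrt(3)*x)


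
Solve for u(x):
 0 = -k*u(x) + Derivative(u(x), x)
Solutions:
 u(x) = C1*exp(k*x)


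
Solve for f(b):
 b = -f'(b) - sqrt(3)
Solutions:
 f(b) = C1 - b^2/2 - sqrt(3)*b


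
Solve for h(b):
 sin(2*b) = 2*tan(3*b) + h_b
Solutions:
 h(b) = C1 + 2*log(cos(3*b))/3 - cos(2*b)/2


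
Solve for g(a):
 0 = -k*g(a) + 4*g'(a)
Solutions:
 g(a) = C1*exp(a*k/4)


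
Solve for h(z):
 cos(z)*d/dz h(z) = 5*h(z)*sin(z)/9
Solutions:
 h(z) = C1/cos(z)^(5/9)


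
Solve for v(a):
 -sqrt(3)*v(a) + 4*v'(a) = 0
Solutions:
 v(a) = C1*exp(sqrt(3)*a/4)


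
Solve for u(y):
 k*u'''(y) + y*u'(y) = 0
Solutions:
 u(y) = C1 + Integral(C2*airyai(y*(-1/k)^(1/3)) + C3*airybi(y*(-1/k)^(1/3)), y)


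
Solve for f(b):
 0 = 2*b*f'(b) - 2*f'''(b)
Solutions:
 f(b) = C1 + Integral(C2*airyai(b) + C3*airybi(b), b)


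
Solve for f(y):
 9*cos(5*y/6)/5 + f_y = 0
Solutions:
 f(y) = C1 - 54*sin(5*y/6)/25


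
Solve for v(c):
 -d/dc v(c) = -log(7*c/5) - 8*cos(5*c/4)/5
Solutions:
 v(c) = C1 + c*log(c) - c*log(5) - c + c*log(7) + 32*sin(5*c/4)/25


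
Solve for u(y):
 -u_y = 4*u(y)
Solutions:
 u(y) = C1*exp(-4*y)


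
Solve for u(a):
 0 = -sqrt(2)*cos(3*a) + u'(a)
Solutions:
 u(a) = C1 + sqrt(2)*sin(3*a)/3


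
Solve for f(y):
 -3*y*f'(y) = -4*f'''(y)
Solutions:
 f(y) = C1 + Integral(C2*airyai(6^(1/3)*y/2) + C3*airybi(6^(1/3)*y/2), y)


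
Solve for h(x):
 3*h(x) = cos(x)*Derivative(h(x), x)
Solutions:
 h(x) = C1*(sin(x) + 1)^(3/2)/(sin(x) - 1)^(3/2)


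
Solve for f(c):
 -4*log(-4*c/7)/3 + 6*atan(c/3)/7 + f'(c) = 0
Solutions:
 f(c) = C1 + 4*c*log(-c)/3 - 6*c*atan(c/3)/7 - 4*c*log(7)/3 - 4*c/3 + 8*c*log(2)/3 + 9*log(c^2 + 9)/7


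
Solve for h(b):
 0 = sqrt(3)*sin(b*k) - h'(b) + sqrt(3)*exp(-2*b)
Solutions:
 h(b) = C1 - sqrt(3)*exp(-2*b)/2 - sqrt(3)*cos(b*k)/k


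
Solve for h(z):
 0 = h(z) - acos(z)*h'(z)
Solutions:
 h(z) = C1*exp(Integral(1/acos(z), z))


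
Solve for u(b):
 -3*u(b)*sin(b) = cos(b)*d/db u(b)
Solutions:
 u(b) = C1*cos(b)^3


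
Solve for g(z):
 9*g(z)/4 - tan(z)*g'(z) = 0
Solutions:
 g(z) = C1*sin(z)^(9/4)


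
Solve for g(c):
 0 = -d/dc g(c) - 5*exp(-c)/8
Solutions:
 g(c) = C1 + 5*exp(-c)/8


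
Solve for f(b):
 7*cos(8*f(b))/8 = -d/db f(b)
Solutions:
 f(b) = -asin((C1 + exp(14*b))/(C1 - exp(14*b)))/8 + pi/8
 f(b) = asin((C1 + exp(14*b))/(C1 - exp(14*b)))/8


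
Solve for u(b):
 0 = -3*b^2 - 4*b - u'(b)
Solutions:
 u(b) = C1 - b^3 - 2*b^2


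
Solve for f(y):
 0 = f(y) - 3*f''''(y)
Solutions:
 f(y) = C1*exp(-3^(3/4)*y/3) + C2*exp(3^(3/4)*y/3) + C3*sin(3^(3/4)*y/3) + C4*cos(3^(3/4)*y/3)


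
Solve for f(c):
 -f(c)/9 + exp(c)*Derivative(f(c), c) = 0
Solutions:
 f(c) = C1*exp(-exp(-c)/9)


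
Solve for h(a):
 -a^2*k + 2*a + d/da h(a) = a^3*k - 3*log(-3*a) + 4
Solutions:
 h(a) = C1 + a^4*k/4 + a^3*k/3 - a^2 - 3*a*log(-a) + a*(7 - 3*log(3))


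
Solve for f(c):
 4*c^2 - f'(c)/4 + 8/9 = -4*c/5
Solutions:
 f(c) = C1 + 16*c^3/3 + 8*c^2/5 + 32*c/9


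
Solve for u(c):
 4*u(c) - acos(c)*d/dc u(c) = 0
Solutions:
 u(c) = C1*exp(4*Integral(1/acos(c), c))


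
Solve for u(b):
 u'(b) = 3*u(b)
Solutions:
 u(b) = C1*exp(3*b)


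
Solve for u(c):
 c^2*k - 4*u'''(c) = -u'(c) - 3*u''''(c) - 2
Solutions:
 u(c) = C1 + C2*exp(c) + C3*exp(c*(1 - sqrt(13))/6) + C4*exp(c*(1 + sqrt(13))/6) - c^3*k/3 - 8*c*k - 2*c


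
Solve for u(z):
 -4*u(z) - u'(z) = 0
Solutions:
 u(z) = C1*exp(-4*z)


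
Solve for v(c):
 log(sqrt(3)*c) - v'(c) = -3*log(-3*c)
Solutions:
 v(c) = C1 + 4*c*log(c) + c*(-4 + 7*log(3)/2 + 3*I*pi)


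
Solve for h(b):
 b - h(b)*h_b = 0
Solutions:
 h(b) = -sqrt(C1 + b^2)
 h(b) = sqrt(C1 + b^2)


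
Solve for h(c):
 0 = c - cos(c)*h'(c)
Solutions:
 h(c) = C1 + Integral(c/cos(c), c)


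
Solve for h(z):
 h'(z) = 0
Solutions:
 h(z) = C1


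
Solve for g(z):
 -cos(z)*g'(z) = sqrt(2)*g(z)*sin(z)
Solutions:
 g(z) = C1*cos(z)^(sqrt(2))


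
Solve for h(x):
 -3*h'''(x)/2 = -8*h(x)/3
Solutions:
 h(x) = C3*exp(2*6^(1/3)*x/3) + (C1*sin(2^(1/3)*3^(5/6)*x/3) + C2*cos(2^(1/3)*3^(5/6)*x/3))*exp(-6^(1/3)*x/3)


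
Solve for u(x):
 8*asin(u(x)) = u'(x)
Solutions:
 Integral(1/asin(_y), (_y, u(x))) = C1 + 8*x
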